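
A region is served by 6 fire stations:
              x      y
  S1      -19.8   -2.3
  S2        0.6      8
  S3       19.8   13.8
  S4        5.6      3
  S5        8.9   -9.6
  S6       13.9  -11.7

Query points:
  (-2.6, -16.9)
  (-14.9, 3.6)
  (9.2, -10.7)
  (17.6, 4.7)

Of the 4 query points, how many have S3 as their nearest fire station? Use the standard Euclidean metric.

(-2.6, -16.9) — d² to each: S1:509, S2:630.25, S3:1444.25, S4:463.25, S5:185.54, S6:299.29 → nearest is S5
(-14.9, 3.6) — d² to each: S1:58.82, S2:259.61, S3:1308.13, S4:420.61, S5:740.68, S6:1063.53 → nearest is S1
(9.2, -10.7) — d² to each: S1:911.56, S2:423.65, S3:712.61, S4:200.65, S5:1.3, S6:23.09 → nearest is S5
(17.6, 4.7) — d² to each: S1:1447.76, S2:299.89, S3:87.65, S4:146.89, S5:280.18, S6:282.65 → nearest is S3
1 of the 4 points has S3 as nearest.

1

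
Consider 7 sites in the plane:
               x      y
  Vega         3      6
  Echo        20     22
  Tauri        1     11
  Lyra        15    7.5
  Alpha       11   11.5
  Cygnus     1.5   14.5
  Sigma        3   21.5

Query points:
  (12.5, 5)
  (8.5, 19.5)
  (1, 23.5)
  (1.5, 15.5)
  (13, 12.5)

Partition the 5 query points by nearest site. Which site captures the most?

Sigma

(12.5, 5) — d² to each: Vega:91.25, Echo:345.25, Tauri:168.25, Lyra:12.5, Alpha:44.5, Cygnus:211.25, Sigma:362.5 → nearest is Lyra
(8.5, 19.5) — d² to each: Vega:212.5, Echo:138.5, Tauri:128.5, Lyra:186.25, Alpha:70.25, Cygnus:74, Sigma:34.25 → nearest is Sigma
(1, 23.5) — d² to each: Vega:310.25, Echo:363.25, Tauri:156.25, Lyra:452, Alpha:244, Cygnus:81.25, Sigma:8 → nearest is Sigma
(1.5, 15.5) — d² to each: Vega:92.5, Echo:384.5, Tauri:20.5, Lyra:246.25, Alpha:106.25, Cygnus:1, Sigma:38.25 → nearest is Cygnus
(13, 12.5) — d² to each: Vega:142.25, Echo:139.25, Tauri:146.25, Lyra:29, Alpha:5, Cygnus:136.25, Sigma:181 → nearest is Alpha
Tally — Lyra:1, Alpha:1, Cygnus:1, Sigma:2. Sigma captures the most (2).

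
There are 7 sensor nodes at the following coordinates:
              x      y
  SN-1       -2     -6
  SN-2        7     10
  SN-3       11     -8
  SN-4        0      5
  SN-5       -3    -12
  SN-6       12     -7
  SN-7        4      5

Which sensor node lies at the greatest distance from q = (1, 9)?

Compare squared distances (the ordering matches that of the actual distances):
d²(q, SN-1) = 9 + 225 = 234
d²(q, SN-2) = 36 + 1 = 37
d²(q, SN-3) = 100 + 289 = 389
d²(q, SN-4) = 1 + 16 = 17
d²(q, SN-5) = 16 + 441 = 457
d²(q, SN-6) = 121 + 256 = 377
d²(q, SN-7) = 9 + 16 = 25
The largest is to SN-5.

SN-5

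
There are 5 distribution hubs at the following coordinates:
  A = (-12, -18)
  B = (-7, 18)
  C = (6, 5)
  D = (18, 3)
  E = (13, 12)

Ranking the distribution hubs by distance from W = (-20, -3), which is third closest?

C

Since √ is increasing, it suffices to compare squared distances:
|WA|² = (-20−(-12))² + (-3−(-18))² = 64 + 225 = 289
|WB|² = (-20−(-7))² + (-3−18)² = 169 + 441 = 610
|WC|² = (-20−6)² + (-3−5)² = 676 + 64 = 740
|WD|² = (-20−18)² + (-3−3)² = 1444 + 36 = 1480
|WE|² = (-20−13)² + (-3−12)² = 1089 + 225 = 1314
Sorted ascending: A, B, C, E, … — the third-nearest is C.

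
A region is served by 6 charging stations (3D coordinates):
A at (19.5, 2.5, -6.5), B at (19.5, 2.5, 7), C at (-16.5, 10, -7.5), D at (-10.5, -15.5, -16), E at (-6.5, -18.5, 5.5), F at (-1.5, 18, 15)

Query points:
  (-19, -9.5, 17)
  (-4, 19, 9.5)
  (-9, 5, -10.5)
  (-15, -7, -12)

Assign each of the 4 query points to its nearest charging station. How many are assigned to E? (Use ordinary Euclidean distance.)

(-19, -9.5, 17) — d² to each: A:2178.5, B:1726.25, C:986.75, D:1197.25, E:369.5, F:1066.5 → nearest is E
(-4, 19, 9.5) — d² to each: A:1080.5, B:830.75, C:526.25, D:1882.75, E:1428.5, F:37.5 → nearest is F
(-9, 5, -10.5) — d² to each: A:834.5, B:1124.75, C:90.25, D:452.75, E:814.5, F:875.5 → nearest is C
(-15, -7, -12) — d² to each: A:1310.75, B:1641.5, C:311.5, D:108.5, E:510.75, F:1536.25 → nearest is D
1 of the 4 points has E as nearest.

1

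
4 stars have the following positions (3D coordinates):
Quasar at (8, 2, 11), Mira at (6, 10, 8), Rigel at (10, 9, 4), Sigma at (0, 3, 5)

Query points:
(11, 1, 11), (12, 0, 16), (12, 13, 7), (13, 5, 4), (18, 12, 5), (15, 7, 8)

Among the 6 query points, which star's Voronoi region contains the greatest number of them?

Rigel

(11, 1, 11) — d² to each: Quasar:10, Mira:115, Rigel:114, Sigma:161 → nearest is Quasar
(12, 0, 16) — d² to each: Quasar:45, Mira:200, Rigel:229, Sigma:274 → nearest is Quasar
(12, 13, 7) — d² to each: Quasar:153, Mira:46, Rigel:29, Sigma:248 → nearest is Rigel
(13, 5, 4) — d² to each: Quasar:83, Mira:90, Rigel:25, Sigma:174 → nearest is Rigel
(18, 12, 5) — d² to each: Quasar:236, Mira:157, Rigel:74, Sigma:405 → nearest is Rigel
(15, 7, 8) — d² to each: Quasar:83, Mira:90, Rigel:45, Sigma:250 → nearest is Rigel
Tally — Quasar:2, Rigel:4. Rigel captures the most (4).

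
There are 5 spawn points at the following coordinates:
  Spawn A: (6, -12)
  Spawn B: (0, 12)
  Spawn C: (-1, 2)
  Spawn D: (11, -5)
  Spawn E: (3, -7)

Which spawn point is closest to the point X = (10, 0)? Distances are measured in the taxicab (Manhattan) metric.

Spawn D

d(X, Spawn A) = 4 + 12 = 16
d(X, Spawn B) = 10 + 12 = 22
d(X, Spawn C) = 11 + 2 = 13
d(X, Spawn D) = 1 + 5 = 6
d(X, Spawn E) = 7 + 7 = 14
The smallest is to Spawn D, so X lies in the Voronoi region of Spawn D.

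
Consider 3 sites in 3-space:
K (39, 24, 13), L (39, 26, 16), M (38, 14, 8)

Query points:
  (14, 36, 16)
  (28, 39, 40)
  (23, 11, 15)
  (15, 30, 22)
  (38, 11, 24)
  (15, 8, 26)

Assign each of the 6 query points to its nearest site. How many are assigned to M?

(14, 36, 16) — d² to each: K:778, L:725, M:1124 → nearest is L
(28, 39, 40) — d² to each: K:1075, L:866, M:1749 → nearest is L
(23, 11, 15) — d² to each: K:429, L:482, M:283 → nearest is M
(15, 30, 22) — d² to each: K:693, L:628, M:981 → nearest is L
(38, 11, 24) — d² to each: K:291, L:290, M:265 → nearest is M
(15, 8, 26) — d² to each: K:1001, L:1000, M:889 → nearest is M
3 of the 6 points have M as nearest.

3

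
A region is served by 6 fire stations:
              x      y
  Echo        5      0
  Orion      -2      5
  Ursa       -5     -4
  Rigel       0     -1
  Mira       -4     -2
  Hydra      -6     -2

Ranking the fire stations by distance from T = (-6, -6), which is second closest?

Compare squared distances (the ordering matches that of the actual distances):
d²(T, Echo) = (-6−5)² + (-6−0)² = 121 + 36 = 157
d²(T, Orion) = (-6−(-2))² + (-6−5)² = 16 + 121 = 137
d²(T, Ursa) = (-6−(-5))² + (-6−(-4))² = 1 + 4 = 5
d²(T, Rigel) = (-6−0)² + (-6−(-1))² = 36 + 25 = 61
d²(T, Mira) = (-6−(-4))² + (-6−(-2))² = 4 + 16 = 20
d²(T, Hydra) = (-6−(-6))² + (-6−(-2))² = 0 + 16 = 16
Sorted ascending: Ursa, Hydra, Mira, … — the second-nearest is Hydra.

Hydra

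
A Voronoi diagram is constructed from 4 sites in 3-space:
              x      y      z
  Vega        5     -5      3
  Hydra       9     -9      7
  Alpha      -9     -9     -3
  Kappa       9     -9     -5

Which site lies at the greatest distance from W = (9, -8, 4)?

Alpha

Compare squared distances (the ordering matches that of the actual distances):
d²(W, Vega) = (9−5)² + (-8−(-5))² + (4−3)² = 16 + 9 + 1 = 26
d²(W, Hydra) = (9−9)² + (-8−(-9))² + (4−7)² = 0 + 1 + 9 = 10
d²(W, Alpha) = (9−(-9))² + (-8−(-9))² + (4−(-3))² = 324 + 1 + 49 = 374
d²(W, Kappa) = (9−9)² + (-8−(-9))² + (4−(-5))² = 0 + 1 + 81 = 82
The largest is to Alpha.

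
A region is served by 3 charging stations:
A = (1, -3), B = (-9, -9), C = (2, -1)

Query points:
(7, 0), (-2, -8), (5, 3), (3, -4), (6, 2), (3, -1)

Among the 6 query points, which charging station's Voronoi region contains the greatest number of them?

C

(7, 0) — d² to each: A:45, B:337, C:26 → nearest is C
(-2, -8) — d² to each: A:34, B:50, C:65 → nearest is A
(5, 3) — d² to each: A:52, B:340, C:25 → nearest is C
(3, -4) — d² to each: A:5, B:169, C:10 → nearest is A
(6, 2) — d² to each: A:50, B:346, C:25 → nearest is C
(3, -1) — d² to each: A:8, B:208, C:1 → nearest is C
Tally — A:2, C:4. C captures the most (4).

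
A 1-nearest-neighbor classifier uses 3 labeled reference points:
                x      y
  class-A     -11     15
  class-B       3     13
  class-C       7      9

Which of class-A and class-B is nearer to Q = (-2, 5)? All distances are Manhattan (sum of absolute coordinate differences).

d(Q, class-A) = |-2−(-11)| + |5−15| = 9 + 10 = 19
d(Q, class-B) = |-2−3| + |5−13| = 5 + 8 = 13
19 > 13, so class-B is closer.

class-B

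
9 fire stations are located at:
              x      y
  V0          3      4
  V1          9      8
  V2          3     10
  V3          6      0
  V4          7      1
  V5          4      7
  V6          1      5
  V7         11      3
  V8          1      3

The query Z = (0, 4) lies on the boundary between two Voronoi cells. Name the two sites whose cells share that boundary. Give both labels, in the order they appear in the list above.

Squared distances from Z to each site:
|ZV0|² = 9 + 0 = 9
|ZV1|² = 81 + 16 = 97
|ZV2|² = 9 + 36 = 45
|ZV3|² = 36 + 16 = 52
|ZV4|² = 49 + 9 = 58
|ZV5|² = 16 + 9 = 25
|ZV6|² = 1 + 1 = 2
|ZV7|² = 121 + 1 = 122
|ZV8|² = 1 + 1 = 2
Z is equidistant from V6 and V8 (both at squared distance 2), and every other site is strictly farther — so Z lies on the V6–V8 Voronoi edge.

V6 and V8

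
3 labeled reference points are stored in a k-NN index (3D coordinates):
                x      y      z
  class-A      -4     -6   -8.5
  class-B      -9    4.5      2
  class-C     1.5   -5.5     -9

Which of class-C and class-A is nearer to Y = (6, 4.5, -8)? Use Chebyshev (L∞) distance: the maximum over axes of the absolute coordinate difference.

class-C

d(Y, class-C) = max(4.5, 10, 1) = 10
d(Y, class-A) = max(10, 10.5, 0.5) = 10.5
10 < 10.5, so class-C is closer.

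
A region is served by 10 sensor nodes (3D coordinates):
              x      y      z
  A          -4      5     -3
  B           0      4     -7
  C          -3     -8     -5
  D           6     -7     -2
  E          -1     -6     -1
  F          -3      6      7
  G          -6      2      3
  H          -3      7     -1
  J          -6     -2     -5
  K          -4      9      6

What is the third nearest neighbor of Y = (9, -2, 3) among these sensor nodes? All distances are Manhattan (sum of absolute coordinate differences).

G

d(Y,A) = |9−(-4)| + |-2−5| + |3−(-3)| = 13 + 7 + 6 = 26
d(Y,B) = |9−0| + |-2−4| + |3−(-7)| = 9 + 6 + 10 = 25
d(Y,C) = |9−(-3)| + |-2−(-8)| + |3−(-5)| = 12 + 6 + 8 = 26
d(Y,D) = |9−6| + |-2−(-7)| + |3−(-2)| = 3 + 5 + 5 = 13
d(Y,E) = |9−(-1)| + |-2−(-6)| + |3−(-1)| = 10 + 4 + 4 = 18
d(Y,F) = |9−(-3)| + |-2−6| + |3−7| = 12 + 8 + 4 = 24
d(Y,G) = |9−(-6)| + |-2−2| + |3−3| = 15 + 4 + 0 = 19
d(Y,H) = |9−(-3)| + |-2−7| + |3−(-1)| = 12 + 9 + 4 = 25
d(Y,J) = |9−(-6)| + |-2−(-2)| + |3−(-5)| = 15 + 0 + 8 = 23
d(Y,K) = |9−(-4)| + |-2−9| + |3−6| = 13 + 11 + 3 = 27
Sorted ascending: D, E, G, J, … — the third-nearest is G.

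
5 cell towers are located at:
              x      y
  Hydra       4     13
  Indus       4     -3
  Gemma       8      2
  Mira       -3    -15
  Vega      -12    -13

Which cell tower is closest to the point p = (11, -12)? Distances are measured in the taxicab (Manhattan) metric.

d(p, Hydra) = |11−4| + |-12−13| = 7 + 25 = 32
d(p, Indus) = |11−4| + |-12−(-3)| = 7 + 9 = 16
d(p, Gemma) = |11−8| + |-12−2| = 3 + 14 = 17
d(p, Mira) = |11−(-3)| + |-12−(-15)| = 14 + 3 = 17
d(p, Vega) = |11−(-12)| + |-12−(-13)| = 23 + 1 = 24
Minimum is at Indus.

Indus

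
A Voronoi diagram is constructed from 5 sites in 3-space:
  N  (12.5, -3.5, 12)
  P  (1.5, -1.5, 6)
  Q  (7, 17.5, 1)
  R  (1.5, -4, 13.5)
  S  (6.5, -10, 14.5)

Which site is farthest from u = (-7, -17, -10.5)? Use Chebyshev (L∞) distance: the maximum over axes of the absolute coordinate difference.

Q

d(u,N) = max(19.5, 13.5, 22.5) = 22.5
d(u,P) = max(8.5, 15.5, 16.5) = 16.5
d(u,Q) = max(14, 34.5, 11.5) = 34.5
d(u,R) = max(8.5, 13, 24) = 24
d(u,S) = max(13.5, 7, 25) = 25
The largest is to Q.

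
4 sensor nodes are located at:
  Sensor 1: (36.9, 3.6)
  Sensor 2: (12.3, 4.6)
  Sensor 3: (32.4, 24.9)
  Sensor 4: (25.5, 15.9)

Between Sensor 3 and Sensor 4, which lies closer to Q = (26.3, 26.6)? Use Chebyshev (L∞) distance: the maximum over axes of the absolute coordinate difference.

d(Q, Sensor 3) = max(6.1, 1.7) = 6.1
d(Q, Sensor 4) = max(0.8, 10.7) = 10.7
6.1 < 10.7, so Sensor 3 is closer.

Sensor 3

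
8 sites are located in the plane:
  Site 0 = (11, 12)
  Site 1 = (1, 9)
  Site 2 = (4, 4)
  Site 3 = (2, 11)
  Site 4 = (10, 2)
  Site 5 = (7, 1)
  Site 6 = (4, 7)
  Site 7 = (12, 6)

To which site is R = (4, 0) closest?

Site 5

Since √ is increasing, it suffices to compare squared distances:
d²(R, Site 0) = (4−11)² + (0−12)² = 49 + 144 = 193
d²(R, Site 1) = (4−1)² + (0−9)² = 9 + 81 = 90
d²(R, Site 2) = (4−4)² + (0−4)² = 0 + 16 = 16
d²(R, Site 3) = (4−2)² + (0−11)² = 4 + 121 = 125
d²(R, Site 4) = (4−10)² + (0−2)² = 36 + 4 = 40
d²(R, Site 5) = (4−7)² + (0−1)² = 9 + 1 = 10
d²(R, Site 6) = (4−4)² + (0−7)² = 0 + 49 = 49
d²(R, Site 7) = (4−12)² + (0−6)² = 64 + 36 = 100
Minimum is at Site 5.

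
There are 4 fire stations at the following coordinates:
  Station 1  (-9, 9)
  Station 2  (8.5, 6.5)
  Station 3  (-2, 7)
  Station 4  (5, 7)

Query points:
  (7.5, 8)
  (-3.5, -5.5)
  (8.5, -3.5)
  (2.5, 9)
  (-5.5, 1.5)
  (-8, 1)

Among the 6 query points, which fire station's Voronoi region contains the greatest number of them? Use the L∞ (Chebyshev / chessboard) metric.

(7.5, 8) — d to each: Station 1:16.5, Station 2:1.5, Station 3:9.5, Station 4:2.5 → nearest is Station 2
(-3.5, -5.5) — d to each: Station 1:14.5, Station 2:12, Station 3:12.5, Station 4:12.5 → nearest is Station 2
(8.5, -3.5) — d to each: Station 1:17.5, Station 2:10, Station 3:10.5, Station 4:10.5 → nearest is Station 2
(2.5, 9) — d to each: Station 1:11.5, Station 2:6, Station 3:4.5, Station 4:2.5 → nearest is Station 4
(-5.5, 1.5) — d to each: Station 1:7.5, Station 2:14, Station 3:5.5, Station 4:10.5 → nearest is Station 3
(-8, 1) — d to each: Station 1:8, Station 2:16.5, Station 3:6, Station 4:13 → nearest is Station 3
Tally — Station 2:3, Station 3:2, Station 4:1. Station 2 captures the most (3).

Station 2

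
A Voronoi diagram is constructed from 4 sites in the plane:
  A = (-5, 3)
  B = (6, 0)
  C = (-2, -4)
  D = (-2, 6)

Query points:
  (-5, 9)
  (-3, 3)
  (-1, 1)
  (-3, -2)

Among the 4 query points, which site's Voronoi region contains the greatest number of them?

A

(-5, 9) — d² to each: A:36, B:202, C:178, D:18 → nearest is D
(-3, 3) — d² to each: A:4, B:90, C:50, D:10 → nearest is A
(-1, 1) — d² to each: A:20, B:50, C:26, D:26 → nearest is A
(-3, -2) — d² to each: A:29, B:85, C:5, D:65 → nearest is C
Tally — A:2, C:1, D:1. A captures the most (2).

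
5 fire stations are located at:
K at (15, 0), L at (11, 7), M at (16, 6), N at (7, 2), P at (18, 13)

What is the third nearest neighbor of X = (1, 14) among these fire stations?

M

Since √ is increasing, it suffices to compare squared distances:
|XK|² = (1−15)² + (14−0)² = 196 + 196 = 392
|XL|² = (1−11)² + (14−7)² = 100 + 49 = 149
|XM|² = (1−16)² + (14−6)² = 225 + 64 = 289
|XN|² = (1−7)² + (14−2)² = 36 + 144 = 180
|XP|² = (1−18)² + (14−13)² = 289 + 1 = 290
Sorted ascending: L, N, M, P, … — the third-nearest is M.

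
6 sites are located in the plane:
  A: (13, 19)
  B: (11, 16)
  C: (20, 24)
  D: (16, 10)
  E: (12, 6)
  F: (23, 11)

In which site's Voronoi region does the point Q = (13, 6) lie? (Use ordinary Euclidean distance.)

E

Squared Euclidean distances:
|QA|² = (13−13)² + (6−19)² = 0 + 169 = 169
|QB|² = (13−11)² + (6−16)² = 4 + 100 = 104
|QC|² = (13−20)² + (6−24)² = 49 + 324 = 373
|QD|² = (13−16)² + (6−10)² = 9 + 16 = 25
|QE|² = (13−12)² + (6−6)² = 1 + 0 = 1
|QF|² = (13−23)² + (6−11)² = 100 + 25 = 125
E is nearest.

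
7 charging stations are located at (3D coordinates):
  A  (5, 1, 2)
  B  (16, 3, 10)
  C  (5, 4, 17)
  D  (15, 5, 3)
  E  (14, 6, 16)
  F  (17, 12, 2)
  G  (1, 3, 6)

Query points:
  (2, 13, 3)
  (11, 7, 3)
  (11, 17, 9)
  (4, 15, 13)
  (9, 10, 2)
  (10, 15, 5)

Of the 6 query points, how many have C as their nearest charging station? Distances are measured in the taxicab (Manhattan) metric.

(2, 13, 3) — d to each: A:16, B:31, C:26, D:21, E:32, F:17, G:14 → nearest is G
(11, 7, 3) — d to each: A:13, B:16, C:23, D:6, E:17, F:12, G:17 → nearest is D
(11, 17, 9) — d to each: A:29, B:20, C:27, D:22, E:21, F:18, G:27 → nearest is F
(4, 15, 13) — d to each: A:26, B:27, C:16, D:31, E:22, F:27, G:22 → nearest is C
(9, 10, 2) — d to each: A:13, B:22, C:25, D:12, E:23, F:10, G:19 → nearest is F
(10, 15, 5) — d to each: A:22, B:23, C:28, D:17, E:24, F:13, G:22 → nearest is F
1 of the 6 points has C as nearest.

1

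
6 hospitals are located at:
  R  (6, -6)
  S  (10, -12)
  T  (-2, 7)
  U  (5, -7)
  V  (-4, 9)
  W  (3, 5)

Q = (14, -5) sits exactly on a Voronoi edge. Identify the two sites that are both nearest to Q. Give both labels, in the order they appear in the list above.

R and S

Squared distances from Q to each site:
|QR|² = (14−6)² + (-5−(-6))² = 64 + 1 = 65
|QS|² = (14−10)² + (-5−(-12))² = 16 + 49 = 65
|QT|² = (14−(-2))² + (-5−7)² = 256 + 144 = 400
|QU|² = (14−5)² + (-5−(-7))² = 81 + 4 = 85
|QV|² = (14−(-4))² + (-5−9)² = 324 + 196 = 520
|QW|² = (14−3)² + (-5−5)² = 121 + 100 = 221
Q is equidistant from R and S (both at squared distance 65), and every other site is strictly farther — so Q lies on the R–S Voronoi edge.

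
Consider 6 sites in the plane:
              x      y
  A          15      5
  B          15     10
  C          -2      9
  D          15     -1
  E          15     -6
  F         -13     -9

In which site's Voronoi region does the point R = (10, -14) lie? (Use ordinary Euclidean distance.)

E

Squared Euclidean distances:
|RA|² = (10−15)² + (-14−5)² = 25 + 361 = 386
|RB|² = (10−15)² + (-14−10)² = 25 + 576 = 601
|RC|² = (10−(-2))² + (-14−9)² = 144 + 529 = 673
|RD|² = (10−15)² + (-14−(-1))² = 25 + 169 = 194
|RE|² = (10−15)² + (-14−(-6))² = 25 + 64 = 89
|RF|² = (10−(-13))² + (-14−(-9))² = 529 + 25 = 554
E is nearest.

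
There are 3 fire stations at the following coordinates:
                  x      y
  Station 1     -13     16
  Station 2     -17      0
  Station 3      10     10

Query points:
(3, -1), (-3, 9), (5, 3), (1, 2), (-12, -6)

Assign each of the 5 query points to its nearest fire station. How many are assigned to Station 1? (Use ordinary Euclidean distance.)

(3, -1) — d² to each: Station 1:545, Station 2:401, Station 3:170 → nearest is Station 3
(-3, 9) — d² to each: Station 1:149, Station 2:277, Station 3:170 → nearest is Station 1
(5, 3) — d² to each: Station 1:493, Station 2:493, Station 3:74 → nearest is Station 3
(1, 2) — d² to each: Station 1:392, Station 2:328, Station 3:145 → nearest is Station 3
(-12, -6) — d² to each: Station 1:485, Station 2:61, Station 3:740 → nearest is Station 2
1 of the 5 points has Station 1 as nearest.

1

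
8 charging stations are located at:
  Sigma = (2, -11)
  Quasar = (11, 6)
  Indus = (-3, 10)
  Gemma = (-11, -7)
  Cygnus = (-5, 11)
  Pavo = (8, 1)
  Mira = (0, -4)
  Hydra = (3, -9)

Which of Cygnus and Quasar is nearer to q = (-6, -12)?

Cygnus

Compare squared distances:
d²(q, Cygnus) = (-6−(-5))² + (-12−11)² = 1 + 529 = 530
d²(q, Quasar) = (-6−11)² + (-12−6)² = 289 + 324 = 613
530 < 613, so Cygnus is closer.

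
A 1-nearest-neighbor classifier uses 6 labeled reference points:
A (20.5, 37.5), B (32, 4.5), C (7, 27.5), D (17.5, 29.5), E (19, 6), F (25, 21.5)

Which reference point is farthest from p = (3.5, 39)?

B

Squared Euclidean distances:
|pA|² = 289 + 2.25 = 291.25
|pB|² = 812.25 + 1190.25 = 2002.5
|pC|² = 12.25 + 132.25 = 144.5
|pD|² = 196 + 90.25 = 286.25
|pE|² = 240.25 + 1089 = 1329.25
|pF|² = 462.25 + 306.25 = 768.5
The largest is to B.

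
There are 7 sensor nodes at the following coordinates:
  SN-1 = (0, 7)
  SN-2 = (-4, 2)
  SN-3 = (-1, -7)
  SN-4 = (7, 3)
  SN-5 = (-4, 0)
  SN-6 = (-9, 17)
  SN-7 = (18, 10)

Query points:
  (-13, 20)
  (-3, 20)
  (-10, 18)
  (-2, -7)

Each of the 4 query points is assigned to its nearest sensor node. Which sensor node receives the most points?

SN-6

(-13, 20) — d² to each: SN-1:338, SN-2:405, SN-3:873, SN-4:689, SN-5:481, SN-6:25, SN-7:1061 → nearest is SN-6
(-3, 20) — d² to each: SN-1:178, SN-2:325, SN-3:733, SN-4:389, SN-5:401, SN-6:45, SN-7:541 → nearest is SN-6
(-10, 18) — d² to each: SN-1:221, SN-2:292, SN-3:706, SN-4:514, SN-5:360, SN-6:2, SN-7:848 → nearest is SN-6
(-2, -7) — d² to each: SN-1:200, SN-2:85, SN-3:1, SN-4:181, SN-5:53, SN-6:625, SN-7:689 → nearest is SN-3
Tally — SN-3:1, SN-6:3. SN-6 captures the most (3).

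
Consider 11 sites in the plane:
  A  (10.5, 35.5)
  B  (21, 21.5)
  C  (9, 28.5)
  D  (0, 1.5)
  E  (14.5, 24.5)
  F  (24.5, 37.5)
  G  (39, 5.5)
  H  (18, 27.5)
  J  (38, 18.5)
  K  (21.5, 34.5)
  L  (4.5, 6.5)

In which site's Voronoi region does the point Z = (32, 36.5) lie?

Squared Euclidean distances:
|ZA|² = 462.25 + 1 = 463.25
|ZB|² = 121 + 225 = 346
|ZC|² = 529 + 64 = 593
|ZD|² = 1024 + 1225 = 2249
|ZE|² = 306.25 + 144 = 450.25
|ZF|² = 56.25 + 1 = 57.25
|ZG|² = 49 + 961 = 1010
|ZH|² = 196 + 81 = 277
|ZJ|² = 36 + 324 = 360
|ZK|² = 110.25 + 4 = 114.25
|ZL|² = 756.25 + 900 = 1656.25
F is nearest.

F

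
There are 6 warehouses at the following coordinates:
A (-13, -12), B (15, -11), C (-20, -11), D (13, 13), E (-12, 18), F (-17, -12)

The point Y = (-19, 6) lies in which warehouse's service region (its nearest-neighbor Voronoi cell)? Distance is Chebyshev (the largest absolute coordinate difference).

d(Y,A) = max(6, 18) = 18
d(Y,B) = max(34, 17) = 34
d(Y,C) = max(1, 17) = 17
d(Y,D) = max(32, 7) = 32
d(Y,E) = max(7, 12) = 12
d(Y,F) = max(2, 18) = 18
E is nearest.

E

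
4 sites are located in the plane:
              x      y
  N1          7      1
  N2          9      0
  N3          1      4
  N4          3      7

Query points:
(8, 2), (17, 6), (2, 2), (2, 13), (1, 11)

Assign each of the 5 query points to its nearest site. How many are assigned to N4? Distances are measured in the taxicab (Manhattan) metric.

(8, 2) — d to each: N1:2, N2:3, N3:9, N4:10 → nearest is N1
(17, 6) — d to each: N1:15, N2:14, N3:18, N4:15 → nearest is N2
(2, 2) — d to each: N1:6, N2:9, N3:3, N4:6 → nearest is N3
(2, 13) — d to each: N1:17, N2:20, N3:10, N4:7 → nearest is N4
(1, 11) — d to each: N1:16, N2:19, N3:7, N4:6 → nearest is N4
2 of the 5 points have N4 as nearest.

2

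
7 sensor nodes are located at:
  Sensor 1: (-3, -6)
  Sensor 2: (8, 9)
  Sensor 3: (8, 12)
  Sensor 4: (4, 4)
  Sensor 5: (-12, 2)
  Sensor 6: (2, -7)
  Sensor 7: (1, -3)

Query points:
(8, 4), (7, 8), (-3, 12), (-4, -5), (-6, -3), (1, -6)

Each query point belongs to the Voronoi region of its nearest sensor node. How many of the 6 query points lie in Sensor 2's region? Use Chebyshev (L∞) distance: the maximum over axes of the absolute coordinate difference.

1

(8, 4) — d to each: Sensor 1:11, Sensor 2:5, Sensor 3:8, Sensor 4:4, Sensor 5:20, Sensor 6:11, Sensor 7:7 → nearest is Sensor 4
(7, 8) — d to each: Sensor 1:14, Sensor 2:1, Sensor 3:4, Sensor 4:4, Sensor 5:19, Sensor 6:15, Sensor 7:11 → nearest is Sensor 2
(-3, 12) — d to each: Sensor 1:18, Sensor 2:11, Sensor 3:11, Sensor 4:8, Sensor 5:10, Sensor 6:19, Sensor 7:15 → nearest is Sensor 4
(-4, -5) — d to each: Sensor 1:1, Sensor 2:14, Sensor 3:17, Sensor 4:9, Sensor 5:8, Sensor 6:6, Sensor 7:5 → nearest is Sensor 1
(-6, -3) — d to each: Sensor 1:3, Sensor 2:14, Sensor 3:15, Sensor 4:10, Sensor 5:6, Sensor 6:8, Sensor 7:7 → nearest is Sensor 1
(1, -6) — d to each: Sensor 1:4, Sensor 2:15, Sensor 3:18, Sensor 4:10, Sensor 5:13, Sensor 6:1, Sensor 7:3 → nearest is Sensor 6
1 of the 6 points has Sensor 2 as nearest.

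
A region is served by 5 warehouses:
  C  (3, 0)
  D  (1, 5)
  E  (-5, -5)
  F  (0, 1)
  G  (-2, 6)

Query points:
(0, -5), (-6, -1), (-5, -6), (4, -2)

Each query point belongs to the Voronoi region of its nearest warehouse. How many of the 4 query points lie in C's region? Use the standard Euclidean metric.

(0, -5) — d² to each: C:34, D:101, E:25, F:36, G:125 → nearest is E
(-6, -1) — d² to each: C:82, D:85, E:17, F:40, G:65 → nearest is E
(-5, -6) — d² to each: C:100, D:157, E:1, F:74, G:153 → nearest is E
(4, -2) — d² to each: C:5, D:58, E:90, F:25, G:100 → nearest is C
1 of the 4 points has C as nearest.

1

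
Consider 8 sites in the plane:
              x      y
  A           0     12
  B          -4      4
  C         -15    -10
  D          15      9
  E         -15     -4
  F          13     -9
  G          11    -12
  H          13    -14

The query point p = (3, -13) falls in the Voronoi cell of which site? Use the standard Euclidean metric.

Since √ is increasing, it suffices to compare squared distances:
|pA|² = 9 + 625 = 634
|pB|² = 49 + 289 = 338
|pC|² = 324 + 9 = 333
|pD|² = 144 + 484 = 628
|pE|² = 324 + 81 = 405
|pF|² = 100 + 16 = 116
|pG|² = 64 + 1 = 65
|pH|² = 100 + 1 = 101
The smallest is to G, so p lies in the Voronoi region of G.

G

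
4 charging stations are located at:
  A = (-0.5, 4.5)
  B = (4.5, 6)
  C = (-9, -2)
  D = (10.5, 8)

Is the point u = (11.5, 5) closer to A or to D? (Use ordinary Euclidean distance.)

Compare squared distances:
|uA|² = (11.5−(-0.5))² + (5−4.5)² = 144 + 0.25 = 144.25
|uD|² = (11.5−10.5)² + (5−8)² = 1 + 9 = 10
144.25 > 10, so D is closer.

D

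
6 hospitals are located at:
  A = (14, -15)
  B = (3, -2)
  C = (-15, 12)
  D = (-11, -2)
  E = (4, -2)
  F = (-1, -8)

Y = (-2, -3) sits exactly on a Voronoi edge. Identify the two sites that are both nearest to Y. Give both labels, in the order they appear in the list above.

Squared distances from Y to each site:
|YA|² = (-2−14)² + (-3−(-15))² = 256 + 144 = 400
|YB|² = (-2−3)² + (-3−(-2))² = 25 + 1 = 26
|YC|² = (-2−(-15))² + (-3−12)² = 169 + 225 = 394
|YD|² = (-2−(-11))² + (-3−(-2))² = 81 + 1 = 82
|YE|² = (-2−4)² + (-3−(-2))² = 36 + 1 = 37
|YF|² = (-2−(-1))² + (-3−(-8))² = 1 + 25 = 26
Y is equidistant from B and F (both at squared distance 26), and every other site is strictly farther — so Y lies on the B–F Voronoi edge.

B and F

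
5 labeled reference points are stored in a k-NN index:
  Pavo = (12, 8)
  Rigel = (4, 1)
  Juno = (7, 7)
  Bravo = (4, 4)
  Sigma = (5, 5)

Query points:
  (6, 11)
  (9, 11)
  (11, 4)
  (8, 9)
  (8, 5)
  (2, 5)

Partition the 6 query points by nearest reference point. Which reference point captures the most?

(6, 11) — d² to each: Pavo:45, Rigel:104, Juno:17, Bravo:53, Sigma:37 → nearest is Juno
(9, 11) — d² to each: Pavo:18, Rigel:125, Juno:20, Bravo:74, Sigma:52 → nearest is Pavo
(11, 4) — d² to each: Pavo:17, Rigel:58, Juno:25, Bravo:49, Sigma:37 → nearest is Pavo
(8, 9) — d² to each: Pavo:17, Rigel:80, Juno:5, Bravo:41, Sigma:25 → nearest is Juno
(8, 5) — d² to each: Pavo:25, Rigel:32, Juno:5, Bravo:17, Sigma:9 → nearest is Juno
(2, 5) — d² to each: Pavo:109, Rigel:20, Juno:29, Bravo:5, Sigma:9 → nearest is Bravo
Tally — Pavo:2, Juno:3, Bravo:1. Juno captures the most (3).

Juno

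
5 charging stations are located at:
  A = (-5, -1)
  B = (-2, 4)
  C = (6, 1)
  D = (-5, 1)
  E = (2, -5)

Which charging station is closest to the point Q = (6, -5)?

Compare squared distances (the ordering matches that of the actual distances):
|QA|² = (6−(-5))² + (-5−(-1))² = 121 + 16 = 137
|QB|² = (6−(-2))² + (-5−4)² = 64 + 81 = 145
|QC|² = (6−6)² + (-5−1)² = 0 + 36 = 36
|QD|² = (6−(-5))² + (-5−1)² = 121 + 36 = 157
|QE|² = (6−2)² + (-5−(-5))² = 16 + 0 = 16
E is nearest.

E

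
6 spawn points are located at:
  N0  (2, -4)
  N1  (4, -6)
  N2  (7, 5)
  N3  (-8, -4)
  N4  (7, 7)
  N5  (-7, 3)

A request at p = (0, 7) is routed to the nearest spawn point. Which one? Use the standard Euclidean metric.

Since √ is increasing, it suffices to compare squared distances:
|pN0|² = 4 + 121 = 125
|pN1|² = 16 + 169 = 185
|pN2|² = 49 + 4 = 53
|pN3|² = 64 + 121 = 185
|pN4|² = 49 + 0 = 49
|pN5|² = 49 + 16 = 65
N4 is nearest.

N4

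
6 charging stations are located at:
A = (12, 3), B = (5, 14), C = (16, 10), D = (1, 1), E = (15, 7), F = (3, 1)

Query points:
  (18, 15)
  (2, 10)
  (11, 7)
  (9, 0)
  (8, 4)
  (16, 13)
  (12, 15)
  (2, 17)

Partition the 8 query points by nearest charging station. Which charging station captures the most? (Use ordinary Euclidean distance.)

C

(18, 15) — d² to each: A:180, B:170, C:29, D:485, E:73, F:421 → nearest is C
(2, 10) — d² to each: A:149, B:25, C:196, D:82, E:178, F:82 → nearest is B
(11, 7) — d² to each: A:17, B:85, C:34, D:136, E:16, F:100 → nearest is E
(9, 0) — d² to each: A:18, B:212, C:149, D:65, E:85, F:37 → nearest is A
(8, 4) — d² to each: A:17, B:109, C:100, D:58, E:58, F:34 → nearest is A
(16, 13) — d² to each: A:116, B:122, C:9, D:369, E:37, F:313 → nearest is C
(12, 15) — d² to each: A:144, B:50, C:41, D:317, E:73, F:277 → nearest is C
(2, 17) — d² to each: A:296, B:18, C:245, D:257, E:269, F:257 → nearest is B
Tally — A:2, B:2, C:3, E:1. C captures the most (3).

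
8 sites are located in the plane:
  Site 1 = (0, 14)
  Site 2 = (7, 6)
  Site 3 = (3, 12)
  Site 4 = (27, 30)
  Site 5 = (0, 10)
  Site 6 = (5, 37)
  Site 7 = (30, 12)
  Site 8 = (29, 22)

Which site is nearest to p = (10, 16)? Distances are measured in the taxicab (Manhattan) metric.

d(p, Site 1) = |10−0| + |16−14| = 10 + 2 = 12
d(p, Site 2) = |10−7| + |16−6| = 3 + 10 = 13
d(p, Site 3) = |10−3| + |16−12| = 7 + 4 = 11
d(p, Site 4) = |10−27| + |16−30| = 17 + 14 = 31
d(p, Site 5) = |10−0| + |16−10| = 10 + 6 = 16
d(p, Site 6) = |10−5| + |16−37| = 5 + 21 = 26
d(p, Site 7) = |10−30| + |16−12| = 20 + 4 = 24
d(p, Site 8) = |10−29| + |16−22| = 19 + 6 = 25
The smallest is to Site 3, so p lies in the Voronoi region of Site 3.

Site 3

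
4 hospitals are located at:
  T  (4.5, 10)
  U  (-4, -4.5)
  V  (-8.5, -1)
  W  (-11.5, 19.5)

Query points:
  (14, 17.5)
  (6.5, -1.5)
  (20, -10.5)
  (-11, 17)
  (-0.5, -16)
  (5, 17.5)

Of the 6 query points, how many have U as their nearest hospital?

(14, 17.5) — d² to each: T:146.5, U:808, V:848.5, W:654.25 → nearest is T
(6.5, -1.5) — d² to each: T:136.25, U:119.25, V:225.25, W:765 → nearest is U
(20, -10.5) — d² to each: T:660.5, U:612, V:902.5, W:1892.25 → nearest is U
(-11, 17) — d² to each: T:289.25, U:511.25, V:330.25, W:6.5 → nearest is W
(-0.5, -16) — d² to each: T:701, U:144.5, V:289, W:1381.25 → nearest is U
(5, 17.5) — d² to each: T:56.5, U:565, V:524.5, W:276.25 → nearest is T
3 of the 6 points have U as nearest.

3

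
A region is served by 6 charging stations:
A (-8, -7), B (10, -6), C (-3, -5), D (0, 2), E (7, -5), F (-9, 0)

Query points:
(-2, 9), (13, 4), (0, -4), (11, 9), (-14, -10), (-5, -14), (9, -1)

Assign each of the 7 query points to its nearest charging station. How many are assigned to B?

(-2, 9) — d² to each: A:292, B:369, C:197, D:53, E:277, F:130 → nearest is D
(13, 4) — d² to each: A:562, B:109, C:337, D:173, E:117, F:500 → nearest is B
(0, -4) — d² to each: A:73, B:104, C:10, D:36, E:50, F:97 → nearest is C
(11, 9) — d² to each: A:617, B:226, C:392, D:170, E:212, F:481 → nearest is D
(-14, -10) — d² to each: A:45, B:592, C:146, D:340, E:466, F:125 → nearest is A
(-5, -14) — d² to each: A:58, B:289, C:85, D:281, E:225, F:212 → nearest is A
(9, -1) — d² to each: A:325, B:26, C:160, D:90, E:20, F:325 → nearest is E
1 of the 7 points has B as nearest.

1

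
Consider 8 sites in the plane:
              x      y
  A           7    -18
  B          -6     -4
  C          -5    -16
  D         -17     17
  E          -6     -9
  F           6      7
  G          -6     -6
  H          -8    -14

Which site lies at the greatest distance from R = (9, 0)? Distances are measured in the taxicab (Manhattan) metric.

D

d(R,A) = |9−7| + |0−(-18)| = 2 + 18 = 20
d(R,B) = |9−(-6)| + |0−(-4)| = 15 + 4 = 19
d(R,C) = |9−(-5)| + |0−(-16)| = 14 + 16 = 30
d(R,D) = |9−(-17)| + |0−17| = 26 + 17 = 43
d(R,E) = |9−(-6)| + |0−(-9)| = 15 + 9 = 24
d(R,F) = |9−6| + |0−7| = 3 + 7 = 10
d(R,G) = |9−(-6)| + |0−(-6)| = 15 + 6 = 21
d(R,H) = |9−(-8)| + |0−(-14)| = 17 + 14 = 31
The largest is to D.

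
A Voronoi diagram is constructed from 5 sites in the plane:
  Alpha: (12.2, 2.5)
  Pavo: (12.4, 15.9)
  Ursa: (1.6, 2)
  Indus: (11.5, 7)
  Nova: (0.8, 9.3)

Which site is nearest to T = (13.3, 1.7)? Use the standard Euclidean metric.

Alpha

Compare squared distances (the ordering matches that of the actual distances):
d²(T, Alpha) = (13.3−12.2)² + (1.7−2.5)² = 1.21 + 0.64 = 1.85
d²(T, Pavo) = (13.3−12.4)² + (1.7−15.9)² = 0.81 + 201.64 = 202.45
d²(T, Ursa) = (13.3−1.6)² + (1.7−2)² = 136.89 + 0.09 = 136.98
d²(T, Indus) = (13.3−11.5)² + (1.7−7)² = 3.24 + 28.09 = 31.33
d²(T, Nova) = (13.3−0.8)² + (1.7−9.3)² = 156.25 + 57.76 = 214.01
The smallest is to Alpha, so T lies in the Voronoi region of Alpha.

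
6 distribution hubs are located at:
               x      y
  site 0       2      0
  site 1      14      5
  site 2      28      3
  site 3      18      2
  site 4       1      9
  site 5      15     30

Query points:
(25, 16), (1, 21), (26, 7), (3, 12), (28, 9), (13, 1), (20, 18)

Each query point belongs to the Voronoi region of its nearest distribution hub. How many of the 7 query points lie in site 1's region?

1

(25, 16) — d² to each: site 0:785, site 1:242, site 2:178, site 3:245, site 4:625, site 5:296 → nearest is site 2
(1, 21) — d² to each: site 0:442, site 1:425, site 2:1053, site 3:650, site 4:144, site 5:277 → nearest is site 4
(26, 7) — d² to each: site 0:625, site 1:148, site 2:20, site 3:89, site 4:629, site 5:650 → nearest is site 2
(3, 12) — d² to each: site 0:145, site 1:170, site 2:706, site 3:325, site 4:13, site 5:468 → nearest is site 4
(28, 9) — d² to each: site 0:757, site 1:212, site 2:36, site 3:149, site 4:729, site 5:610 → nearest is site 2
(13, 1) — d² to each: site 0:122, site 1:17, site 2:229, site 3:26, site 4:208, site 5:845 → nearest is site 1
(20, 18) — d² to each: site 0:648, site 1:205, site 2:289, site 3:260, site 4:442, site 5:169 → nearest is site 5
1 of the 7 points has site 1 as nearest.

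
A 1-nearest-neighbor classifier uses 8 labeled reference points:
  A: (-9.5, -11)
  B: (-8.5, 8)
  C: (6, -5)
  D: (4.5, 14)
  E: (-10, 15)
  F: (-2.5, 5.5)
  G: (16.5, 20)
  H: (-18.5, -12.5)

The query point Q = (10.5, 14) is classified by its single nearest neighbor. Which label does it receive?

Squared Euclidean distances:
|QA|² = 400 + 625 = 1025
|QB|² = 361 + 36 = 397
|QC|² = 20.25 + 361 = 381.25
|QD|² = 36 + 0 = 36
|QE|² = 420.25 + 1 = 421.25
|QF|² = 169 + 72.25 = 241.25
|QG|² = 36 + 36 = 72
|QH|² = 841 + 702.25 = 1543.25
D is nearest.

D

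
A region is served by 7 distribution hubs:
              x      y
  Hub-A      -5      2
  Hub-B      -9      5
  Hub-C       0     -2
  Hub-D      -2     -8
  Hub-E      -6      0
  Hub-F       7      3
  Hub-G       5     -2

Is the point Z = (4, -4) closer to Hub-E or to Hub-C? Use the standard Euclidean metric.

Hub-C

Compare squared distances:
d²(Z, Hub-E) = (4−(-6))² + (-4−0)² = 100 + 16 = 116
d²(Z, Hub-C) = (4−0)² + (-4−(-2))² = 16 + 4 = 20
116 > 20, so Hub-C is closer.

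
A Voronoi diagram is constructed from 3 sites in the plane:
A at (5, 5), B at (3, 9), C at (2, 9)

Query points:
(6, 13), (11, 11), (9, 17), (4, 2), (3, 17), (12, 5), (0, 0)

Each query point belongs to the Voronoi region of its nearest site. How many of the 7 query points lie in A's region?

3

(6, 13) — d² to each: A:65, B:25, C:32 → nearest is B
(11, 11) — d² to each: A:72, B:68, C:85 → nearest is B
(9, 17) — d² to each: A:160, B:100, C:113 → nearest is B
(4, 2) — d² to each: A:10, B:50, C:53 → nearest is A
(3, 17) — d² to each: A:148, B:64, C:65 → nearest is B
(12, 5) — d² to each: A:49, B:97, C:116 → nearest is A
(0, 0) — d² to each: A:50, B:90, C:85 → nearest is A
3 of the 7 points have A as nearest.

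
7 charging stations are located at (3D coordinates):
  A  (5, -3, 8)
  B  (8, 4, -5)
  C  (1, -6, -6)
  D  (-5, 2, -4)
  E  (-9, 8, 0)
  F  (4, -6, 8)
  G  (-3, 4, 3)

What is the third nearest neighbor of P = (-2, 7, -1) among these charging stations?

Compare squared distances (the ordering matches that of the actual distances):
|PA|² = 49 + 100 + 81 = 230
|PB|² = 100 + 9 + 16 = 125
|PC|² = 9 + 169 + 25 = 203
|PD|² = 9 + 25 + 9 = 43
|PE|² = 49 + 1 + 1 = 51
|PF|² = 36 + 169 + 81 = 286
|PG|² = 1 + 9 + 16 = 26
Sorted ascending: G, D, E, B, … — the third-nearest is E.

E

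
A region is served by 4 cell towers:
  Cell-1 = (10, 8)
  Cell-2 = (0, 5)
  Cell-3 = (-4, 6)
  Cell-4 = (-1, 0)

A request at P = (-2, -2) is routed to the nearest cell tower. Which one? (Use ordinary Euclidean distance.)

Since √ is increasing, it suffices to compare squared distances:
d²(P, Cell-1) = 144 + 100 = 244
d²(P, Cell-2) = 4 + 49 = 53
d²(P, Cell-3) = 4 + 64 = 68
d²(P, Cell-4) = 1 + 4 = 5
Minimum is at Cell-4.

Cell-4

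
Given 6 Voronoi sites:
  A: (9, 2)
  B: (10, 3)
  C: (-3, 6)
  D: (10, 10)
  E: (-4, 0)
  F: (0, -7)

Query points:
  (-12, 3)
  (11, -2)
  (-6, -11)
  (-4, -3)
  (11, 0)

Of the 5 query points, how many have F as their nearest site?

1

(-12, 3) — d² to each: A:442, B:484, C:90, D:533, E:73, F:244 → nearest is E
(11, -2) — d² to each: A:20, B:26, C:260, D:145, E:229, F:146 → nearest is A
(-6, -11) — d² to each: A:394, B:452, C:298, D:697, E:125, F:52 → nearest is F
(-4, -3) — d² to each: A:194, B:232, C:82, D:365, E:9, F:32 → nearest is E
(11, 0) — d² to each: A:8, B:10, C:232, D:101, E:225, F:170 → nearest is A
1 of the 5 points has F as nearest.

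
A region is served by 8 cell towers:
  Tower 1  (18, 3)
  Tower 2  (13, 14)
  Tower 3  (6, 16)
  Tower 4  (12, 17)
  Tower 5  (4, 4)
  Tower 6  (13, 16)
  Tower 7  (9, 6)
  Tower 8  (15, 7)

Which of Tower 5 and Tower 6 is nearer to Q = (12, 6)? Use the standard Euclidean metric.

Tower 5

Compare squared distances:
d²(Q, Tower 5) = (12−4)² + (6−4)² = 64 + 4 = 68
d²(Q, Tower 6) = (12−13)² + (6−16)² = 1 + 100 = 101
68 < 101, so Tower 5 is closer.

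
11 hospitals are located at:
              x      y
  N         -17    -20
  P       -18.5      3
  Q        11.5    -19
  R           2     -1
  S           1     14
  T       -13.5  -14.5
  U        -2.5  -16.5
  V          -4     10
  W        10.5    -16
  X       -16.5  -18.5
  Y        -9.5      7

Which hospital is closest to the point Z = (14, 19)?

Since √ is increasing, it suffices to compare squared distances:
|ZN|² = (14−(-17))² + (19−(-20))² = 961 + 1521 = 2482
|ZP|² = (14−(-18.5))² + (19−3)² = 1056.25 + 256 = 1312.25
|ZQ|² = (14−11.5)² + (19−(-19))² = 6.25 + 1444 = 1450.25
|ZR|² = (14−2)² + (19−(-1))² = 144 + 400 = 544
|ZS|² = (14−1)² + (19−14)² = 169 + 25 = 194
|ZT|² = (14−(-13.5))² + (19−(-14.5))² = 756.25 + 1122.25 = 1878.5
|ZU|² = (14−(-2.5))² + (19−(-16.5))² = 272.25 + 1260.25 = 1532.5
|ZV|² = (14−(-4))² + (19−10)² = 324 + 81 = 405
|ZW|² = (14−10.5)² + (19−(-16))² = 12.25 + 1225 = 1237.25
|ZX|² = (14−(-16.5))² + (19−(-18.5))² = 930.25 + 1406.25 = 2336.5
|ZY|² = (14−(-9.5))² + (19−7)² = 552.25 + 144 = 696.25
Minimum is at S.

S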